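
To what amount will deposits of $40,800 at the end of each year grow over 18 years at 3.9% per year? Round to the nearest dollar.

FV = PMT · [(1+i)^n − 1] / i = 40800 · 25.411267 = 1,036,779.6887

$1,036,780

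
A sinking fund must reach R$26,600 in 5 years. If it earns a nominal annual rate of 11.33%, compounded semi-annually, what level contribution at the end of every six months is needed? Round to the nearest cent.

With 2 periods per year: i = 0.05665, n = 10.
FV-annuity factor = 12.975257; PMT = 26600 / 12.975257 = 2,050.0557

R$2,050.06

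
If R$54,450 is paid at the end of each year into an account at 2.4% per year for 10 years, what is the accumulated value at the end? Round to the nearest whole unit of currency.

R$607,232

FV = 54450 × [(1+0.024)^10 − 1] / 0.024 = 54450 × 11.152108 = 607,232.2993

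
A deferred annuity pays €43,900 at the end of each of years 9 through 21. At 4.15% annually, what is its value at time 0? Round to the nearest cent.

PV at t=8 (ordinary 13-year annuity): 43900 × a(13|0.0415) = 43900 × 9.893345 = 434,317.8299
PV₀ = 434,317.8299 / (1+0.0415)^8 = 434,317.8299 / 1.384440 = 313,713.6852

€313,713.69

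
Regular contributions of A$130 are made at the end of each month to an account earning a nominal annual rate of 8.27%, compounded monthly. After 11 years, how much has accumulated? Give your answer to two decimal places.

i = 0.0827/12 = 0.00689167 per month; n = 11·12 = 132.
Accumulation factor s(132|0.00689167) = 214.148460; FV = 130 × 214.148460 = 27,839.2998

A$27,839.30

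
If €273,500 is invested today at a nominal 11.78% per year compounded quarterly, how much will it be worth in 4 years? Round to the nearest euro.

Periodic rate i = 0.1178/4 = 0.02945; n = 4 × 4 = 16 periods.
FV = PV·(1+i)^n = 273,500 × 1.591051 = 435,152.4748

€435,152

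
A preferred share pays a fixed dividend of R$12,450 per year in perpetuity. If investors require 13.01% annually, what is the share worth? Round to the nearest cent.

R$95,695.62

PV = C/r = 12450/0.1301 = 95,695.6188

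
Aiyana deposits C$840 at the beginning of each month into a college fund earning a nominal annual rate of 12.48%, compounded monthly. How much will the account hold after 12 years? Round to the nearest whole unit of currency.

With 12 periods per year: i = 0.0104, n = 144.
FV = PMT · [(1+i)^n − 1] / i × (1+i) = 840 · 333.869312 = 280,450.2224
(Beginning-of-period payments → annuity-due factor ×(1+i).)

C$280,450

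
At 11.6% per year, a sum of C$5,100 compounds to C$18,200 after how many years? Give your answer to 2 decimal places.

n = ln(18200/5100) / ln(1+0.116) = ln(3.56863) / 0.109751 = 11.5915 years

11.59 years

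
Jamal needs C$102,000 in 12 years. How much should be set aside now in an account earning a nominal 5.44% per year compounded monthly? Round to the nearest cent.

C$53,178.17

Periodic rate i = 0.0544/12 = 0.00453333; n = 12 × 12 = 144 periods.
PV = FV·(1+i)^(−n) = 102,000 × 0.521355 = 53,178.1733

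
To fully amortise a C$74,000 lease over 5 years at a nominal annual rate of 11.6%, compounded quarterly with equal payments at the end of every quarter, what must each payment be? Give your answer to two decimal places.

C$4,928.09

i = 0.116/4 = 0.029 per quarter; n = 5·4 = 20.
Annuity-PV factor = 15.015961; PMT = 74000 / 15.015961 = 4,928.0894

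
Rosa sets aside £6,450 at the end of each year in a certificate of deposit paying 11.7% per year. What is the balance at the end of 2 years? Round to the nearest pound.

£13,655

Accumulation factor s(2|0.117) = 2.117000; FV = 6450 × 2.117000 = 13,654.6500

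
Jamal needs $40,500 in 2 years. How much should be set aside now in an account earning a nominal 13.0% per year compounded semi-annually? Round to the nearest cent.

$31,481.59

With 2 periods per year: i = 0.065, n = 4.
Discount factor = (1+0.065)^(−4) = 0.777323; PV = 40,500 × 0.777323 = 31,481.5852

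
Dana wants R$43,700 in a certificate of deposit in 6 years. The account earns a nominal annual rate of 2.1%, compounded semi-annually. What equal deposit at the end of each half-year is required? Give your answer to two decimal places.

With 2 periods per year: i = 0.0105, n = 12.
FV-annuity factor = 12.717838; PMT = 43700 / 12.717838 = 3,436.1187

R$3,436.12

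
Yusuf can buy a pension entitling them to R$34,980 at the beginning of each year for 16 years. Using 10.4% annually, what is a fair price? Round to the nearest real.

PV = 34980 × [1 − (1+0.104)^(−16)] / 0.104 × (1+i) = 34980 × 8.435515 = 295,074.3073
(Beginning-of-period payments → annuity-due factor ×(1+i).)

R$295,074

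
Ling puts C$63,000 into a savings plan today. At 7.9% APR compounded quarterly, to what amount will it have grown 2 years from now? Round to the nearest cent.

C$73,669.93

i = 0.079/4 = 0.01975 per quarter; n = 2·4 = 8.
63,000 × (1+0.01975)^8 = 63,000 × 1.169364 = 73,669.9307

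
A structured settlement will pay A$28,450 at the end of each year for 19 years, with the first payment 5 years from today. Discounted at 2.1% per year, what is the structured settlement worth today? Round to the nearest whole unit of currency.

A$406,711

PV at t=4 (ordinary 19-year annuity): 28450 × a(19|0.021) = 28450 × 15.534819 = 441,965.5935
Discount back 4 years: 441,965.5935 × (1+0.021)^(−4) = 441,965.5935 × 0.920231 = 406,710.6015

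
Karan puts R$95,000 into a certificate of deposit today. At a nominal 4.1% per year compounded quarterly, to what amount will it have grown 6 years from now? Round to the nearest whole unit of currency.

With 4 periods per year: i = 0.01025, n = 24.
FV = 95,000 × (1 + 0.01025)^24 = 121,343.4180

R$121,343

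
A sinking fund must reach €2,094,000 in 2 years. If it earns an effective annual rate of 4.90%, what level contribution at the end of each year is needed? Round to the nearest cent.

PMT = 2.094e+06 / ( [(1+0.049)^2 − 1] / 0.049 ) = 2.094e+06 / 2.049000 = 1,021,961.9327

€1,021,961.93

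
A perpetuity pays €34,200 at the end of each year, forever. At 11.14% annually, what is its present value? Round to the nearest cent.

PV = C/r = 34200/0.1114 = 307,001.7953

€307,001.80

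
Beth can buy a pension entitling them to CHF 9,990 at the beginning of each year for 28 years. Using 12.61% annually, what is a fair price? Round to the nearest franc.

CHF 86,005

PV = 9990 × [1 − (1+0.1261)^(−28)] / 0.1261 × (1+i) = 9990 × 8.609065 = 86,004.5571
(annuity-due: payments at period start, so ×(1+i).)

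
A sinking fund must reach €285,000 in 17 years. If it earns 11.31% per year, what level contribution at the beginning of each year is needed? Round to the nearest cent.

FV-annuity factor × (1+i) = 50.993151; PMT = 285000 / 50.993151 = 5,588.9859

€5,588.99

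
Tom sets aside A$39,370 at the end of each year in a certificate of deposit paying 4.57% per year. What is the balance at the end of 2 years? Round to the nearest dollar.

FV = PMT · [(1+i)^n − 1] / i = 39370 · 2.045700 = 80,539.2090

A$80,539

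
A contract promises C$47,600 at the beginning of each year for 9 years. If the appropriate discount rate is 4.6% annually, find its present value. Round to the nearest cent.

PV = PMT · [1 − (1+i)^(−n)] / i × (1+i) = 47600 · 7.569022 = 360,285.4356
Payments are at the start of each period, so multiply by (1+i).

C$360,285.44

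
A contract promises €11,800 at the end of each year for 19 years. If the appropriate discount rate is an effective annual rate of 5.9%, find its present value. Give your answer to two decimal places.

PV = 11800 × [1 − (1+0.059)^(−19)] / 0.059 = 11800 × 11.245872 = 132,701.2878

€132,701.29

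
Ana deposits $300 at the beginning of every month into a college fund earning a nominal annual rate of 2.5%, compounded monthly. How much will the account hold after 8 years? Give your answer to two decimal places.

Periodic rate i = 0.025/12 = 0.00208333; n = 8 × 12 = 96 periods.
Accumulation factor s(96|0.00208333) × (1+i) = 106.372514; FV = 300 × 106.372514 = 31,911.7543
(Beginning-of-period payments → annuity-due factor ×(1+i).)

$31,911.75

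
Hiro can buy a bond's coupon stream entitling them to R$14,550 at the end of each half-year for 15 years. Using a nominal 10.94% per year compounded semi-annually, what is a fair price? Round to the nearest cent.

R$212,168.46

Periodic rate i = 0.1094/2 = 0.0547; n = 15 × 2 = 30 periods.
PV = 14550 × [1 − (1+0.0547)^(−30)] / 0.0547 = 14550 × 14.582025 = 212,168.4623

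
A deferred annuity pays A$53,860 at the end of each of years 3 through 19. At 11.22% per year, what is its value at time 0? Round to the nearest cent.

Value one period before first payment (t=2): 53860 × [1 − (1+0.1122)^(−17)] / 0.1122 = 53860 × 7.450822 = 401,301.2819
PV₀ = 401,301.2819 / (1+0.1122)^2 = 401,301.2819 / 1.236989 = 324,417.8678

A$324,417.87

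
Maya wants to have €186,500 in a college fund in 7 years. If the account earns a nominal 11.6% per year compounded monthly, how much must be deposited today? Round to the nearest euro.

Periodic rate i = 0.116/12 = 0.00966667; n = 7 × 12 = 84 periods.
Discount factor = (1+0.00966667)^(−84) = 0.445704; PV = 186,500 × 0.445704 = 83,123.7778

€83,124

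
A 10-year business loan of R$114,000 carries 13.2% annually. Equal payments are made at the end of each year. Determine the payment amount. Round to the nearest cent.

R$21,177.21

Annuity-PV factor = 5.383146; PMT = 114000 / 5.383146 = 21,177.2095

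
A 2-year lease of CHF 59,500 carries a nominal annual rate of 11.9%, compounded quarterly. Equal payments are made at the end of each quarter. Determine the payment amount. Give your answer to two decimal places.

CHF 8,467.22

Periodic rate i = 0.119/4 = 0.02975; n = 2 × 4 = 8 periods.
PMT = 59500 / ( [1 − (1+0.02975)^(−8)] / 0.02975 ) = 59500 / 7.027101 = 8,467.2185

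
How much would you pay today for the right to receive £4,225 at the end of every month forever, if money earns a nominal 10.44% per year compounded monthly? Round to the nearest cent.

Periodic rate i = 0.1044/12 = 0.0087.
PV = PMT / i = 4225 / 0.0087 = 485,632.1839

£485,632.18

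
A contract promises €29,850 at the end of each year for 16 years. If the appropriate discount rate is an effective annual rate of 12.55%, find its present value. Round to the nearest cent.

€201,975.20

PV = 29850 × [1 − (1+0.1255)^(−16)] / 0.1255 = 29850 × 6.766338 = 201,975.1990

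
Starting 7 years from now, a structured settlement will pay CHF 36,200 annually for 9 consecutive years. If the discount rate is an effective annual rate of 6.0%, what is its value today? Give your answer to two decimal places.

CHF 173,576.27

Value one period before first payment (t=6): 36200 × [1 − (1+0.06)^(−9)] / 0.06 = 36200 × 6.801692 = 246,221.2603
Discount back 6 years: 246,221.2603 × (1+0.06)^(−6) = 246,221.2603 × 0.704961 = 173,576.2728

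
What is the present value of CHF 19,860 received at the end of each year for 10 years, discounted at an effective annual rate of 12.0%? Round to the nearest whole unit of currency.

CHF 112,213

PV = 19860 × [1 − (1+0.12)^(−10)] / 0.12 = 19860 × 5.650223 = 112,213.4293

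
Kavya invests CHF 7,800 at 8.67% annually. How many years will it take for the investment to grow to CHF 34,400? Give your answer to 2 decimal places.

(1+i)^n = 34400/7800 = 4.41026, so n = ln 4.41026 / ln 1.0867 = 17.8474 years

17.85 years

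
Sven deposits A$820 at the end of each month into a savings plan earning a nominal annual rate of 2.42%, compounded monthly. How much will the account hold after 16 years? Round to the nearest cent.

A$192,033.24

Periodic rate i = 0.0242/12 = 0.00201667; n = 16 × 12 = 192 periods.
Accumulation factor s(192|0.00201667) = 234.186880; FV = 820 × 234.186880 = 192,033.2420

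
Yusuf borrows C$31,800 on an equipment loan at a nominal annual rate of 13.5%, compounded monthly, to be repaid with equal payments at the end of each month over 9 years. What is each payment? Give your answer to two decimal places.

i = 0.135/12 = 0.01125 per month; n = 9·12 = 108.
Annuity-PV factor = 62.335146; PMT = 31800 / 62.335146 = 510.1456

C$510.15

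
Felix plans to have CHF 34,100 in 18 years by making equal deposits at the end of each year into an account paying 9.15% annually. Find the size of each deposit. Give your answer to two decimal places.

FV-annuity factor = 41.916321; PMT = 34100 / 41.916321 = 813.5256

CHF 813.53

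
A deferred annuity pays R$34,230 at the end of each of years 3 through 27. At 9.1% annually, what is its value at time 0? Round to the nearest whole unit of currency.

R$280,203

Value one period before first payment (t=2): 34230 × [1 − (1+0.091)^(−25)] / 0.091 = 34230 × 9.743522 = 333,520.7629
PV₀ = 333,520.7629 / (1+0.091)^2 = 333,520.7629 / 1.190281 = 280,203.3830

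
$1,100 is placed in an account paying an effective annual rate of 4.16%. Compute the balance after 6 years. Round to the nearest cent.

FV = 1,100 × (1 + 0.0416)^6 = 1,404.7483

$1,404.75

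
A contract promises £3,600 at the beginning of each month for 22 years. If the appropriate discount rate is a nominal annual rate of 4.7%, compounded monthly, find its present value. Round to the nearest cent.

£593,972.88

i = 0.047/12 = 0.00391667 per month; n = 22·12 = 264.
PV = 3600 × [1 − (1+0.00391667)^(−264)] / 0.00391667 × (1+i) = 3600 × 164.992467 = 593,972.8816
Payments are at the start of each period, so multiply by (1+i).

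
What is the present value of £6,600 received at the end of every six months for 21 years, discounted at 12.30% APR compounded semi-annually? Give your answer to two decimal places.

With 2 periods per year: i = 0.0615, n = 42.
PV = PMT · [1 − (1+i)^(−n)] / i = 6600 · 14.934341 = 98,566.6535

£98,566.65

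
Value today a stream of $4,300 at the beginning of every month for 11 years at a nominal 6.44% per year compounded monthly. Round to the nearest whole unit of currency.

With 12 periods per year: i = 0.00536667, n = 132.
PV = 4300 × [1 − (1+0.00536667)^(−132)] / 0.00536667 × (1+i) = 4300 × 94.910662 = 408,115.8457
(annuity-due: payments at period start, so ×(1+i).)

$408,116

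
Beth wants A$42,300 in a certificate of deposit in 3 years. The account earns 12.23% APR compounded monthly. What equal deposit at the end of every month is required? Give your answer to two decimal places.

i = 0.1223/12 = 0.0101917 per month; n = 3·12 = 36.
PMT = 42300 / ( [(1+0.0101917)^36 − 1] / 0.0101917 ) = 42300 / 43.229031 = 978.5091

A$978.51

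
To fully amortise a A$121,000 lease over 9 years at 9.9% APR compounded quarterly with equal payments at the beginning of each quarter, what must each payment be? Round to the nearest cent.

A$4,993.20

Periodic rate i = 0.099/4 = 0.02475; n = 9 × 4 = 36 periods.
Annuity-PV factor × (1+i) = 24.232971; PMT = 121000 / 24.232971 = 4,993.1971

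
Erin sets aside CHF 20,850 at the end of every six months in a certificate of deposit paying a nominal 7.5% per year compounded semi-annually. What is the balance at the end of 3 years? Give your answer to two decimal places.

i = 0.075/2 = 0.0375 per half-year; n = 3·2 = 6.
Accumulation factor s(6|0.0375) = 6.591428; FV = 20850 × 6.591428 = 137,431.2729

CHF 137,431.27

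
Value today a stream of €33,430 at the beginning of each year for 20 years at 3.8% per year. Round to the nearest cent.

€480,052.00

PV = 33430 × [1 − (1+0.038)^(−20)] / 0.038 × (1+i) = 33430 × 14.359916 = 480,052.0033
(annuity-due: payments at period start, so ×(1+i).)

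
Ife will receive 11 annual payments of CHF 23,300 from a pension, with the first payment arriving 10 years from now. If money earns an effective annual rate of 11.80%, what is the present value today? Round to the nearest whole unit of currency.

CHF 51,145

PV at t=9 (ordinary 11-year annuity): 23300 × a(11|0.118) = 23300 × 5.989967 = 139,566.2241
Discount back 9 years: 139,566.2241 × (1+0.118)^(−9) = 139,566.2241 × 0.366458 = 51,145.1077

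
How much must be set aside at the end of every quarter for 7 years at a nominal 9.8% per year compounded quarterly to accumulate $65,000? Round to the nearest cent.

Periodic rate i = 0.098/4 = 0.0245; n = 7 × 4 = 28 periods.
FV-annuity factor = 39.567536; PMT = 65000 / 39.567536 = 1,642.7609

$1,642.76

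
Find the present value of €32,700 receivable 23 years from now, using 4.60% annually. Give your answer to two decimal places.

Discount factor = (1+0.046)^(−23) = 0.355444; PV = 32,700 × 0.355444 = 11,623.0206

€11,623.02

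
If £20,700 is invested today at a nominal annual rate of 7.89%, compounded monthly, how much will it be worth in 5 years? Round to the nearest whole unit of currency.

£30,672

With 12 periods per year: i = 0.006575, n = 60.
FV = PV·(1+i)^n = 20,700 × 1.481728 = 30,671.7624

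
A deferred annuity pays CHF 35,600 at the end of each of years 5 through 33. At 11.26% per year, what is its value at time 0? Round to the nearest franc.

PV at t=4 (ordinary 29-year annuity): 35600 × a(29|0.1126) = 35600 × 8.478622 = 301,838.9260
PV₀ = 301,838.9260 / (1+0.1126)^4 = 301,838.9260 / 1.532344 = 196,978.5901

CHF 196,979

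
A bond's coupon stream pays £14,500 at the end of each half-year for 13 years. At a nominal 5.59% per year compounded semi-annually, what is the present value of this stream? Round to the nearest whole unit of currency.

£265,437

With 2 periods per year: i = 0.02795, n = 26.
Annuity factor a(26|0.02795) = 18.306022; PV = 14500 × 18.306022 = 265,437.3230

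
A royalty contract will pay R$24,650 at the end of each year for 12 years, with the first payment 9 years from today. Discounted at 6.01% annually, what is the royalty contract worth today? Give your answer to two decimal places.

R$129,493.32

PV at t=8 (ordinary 12-year annuity): 24650 × a(12|0.0601) = 24650 × 8.379250 = 206,548.5016
Discount back 8 years: 206,548.5016 × (1+0.0601)^(−8) = 206,548.5016 × 0.626939 = 129,493.3221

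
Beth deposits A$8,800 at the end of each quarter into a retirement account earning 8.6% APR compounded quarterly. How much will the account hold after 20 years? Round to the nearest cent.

Periodic rate i = 0.086/4 = 0.0215; n = 20 × 4 = 80 periods.
Accumulation factor s(80|0.0215) = 208.541831; FV = 8800 × 208.541831 = 1,835,168.1126

A$1,835,168.11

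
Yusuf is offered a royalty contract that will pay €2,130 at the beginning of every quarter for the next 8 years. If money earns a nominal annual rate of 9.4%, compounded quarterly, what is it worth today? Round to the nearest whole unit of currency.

With 4 periods per year: i = 0.0235, n = 32.
PV = PMT · [1 − (1+i)^(−n)] / i × (1+i) = 2130 · 22.841819 = 48,653.0743
(annuity-due: payments at period start, so ×(1+i).)

€48,653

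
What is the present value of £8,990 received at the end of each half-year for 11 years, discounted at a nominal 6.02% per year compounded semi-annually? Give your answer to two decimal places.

£143,129.45

With 2 periods per year: i = 0.0301, n = 22.
PV = PMT · [1 − (1+i)^(−n)] / i = 8990 · 15.920963 = 143,129.4547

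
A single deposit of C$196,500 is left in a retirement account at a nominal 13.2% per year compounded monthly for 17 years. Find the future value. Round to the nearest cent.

C$1,830,620.39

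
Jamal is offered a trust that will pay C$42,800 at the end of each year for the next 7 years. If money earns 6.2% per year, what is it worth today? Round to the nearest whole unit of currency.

PV = PMT · [1 − (1+i)^(−n)] / i = 42800 · 5.542915 = 237,236.7692

C$237,237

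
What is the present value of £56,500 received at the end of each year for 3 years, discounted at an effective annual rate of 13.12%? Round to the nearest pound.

PV = 56500 × [1 − (1+0.1312)^(−3)] / 0.1312 = 56500 × 2.356350 = 133,133.7681

£133,134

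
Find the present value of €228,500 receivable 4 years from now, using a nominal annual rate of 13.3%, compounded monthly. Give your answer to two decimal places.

Periodic rate i = 0.133/12 = 0.0110833; n = 4 × 12 = 48 periods.
PV = FV·(1+i)^(−n) = 228,500 × 0.589151 = 134,620.9125

€134,620.91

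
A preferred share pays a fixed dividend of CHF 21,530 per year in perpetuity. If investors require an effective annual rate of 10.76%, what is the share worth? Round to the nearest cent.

CHF 200,092.94

PV = C/r = 21530/0.1076 = 200,092.9368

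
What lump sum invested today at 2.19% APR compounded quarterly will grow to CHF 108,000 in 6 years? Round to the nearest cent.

CHF 94,735.58

Periodic rate i = 0.0219/4 = 0.005475; n = 6 × 4 = 24 periods.
Discount factor = (1+0.005475)^(−24) = 0.877181; PV = 108,000 × 0.877181 = 94,735.5785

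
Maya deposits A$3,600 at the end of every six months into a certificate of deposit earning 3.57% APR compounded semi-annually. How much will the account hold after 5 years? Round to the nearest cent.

A$39,033.74

With 2 periods per year: i = 0.01785, n = 10.
Accumulation factor s(10|0.01785) = 10.842705; FV = 3600 × 10.842705 = 39,033.7381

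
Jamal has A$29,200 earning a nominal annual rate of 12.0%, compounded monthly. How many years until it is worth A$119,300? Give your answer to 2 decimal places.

11.79 years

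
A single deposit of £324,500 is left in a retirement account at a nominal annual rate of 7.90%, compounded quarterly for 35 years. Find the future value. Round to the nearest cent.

£5,015,735.88

With 4 periods per year: i = 0.01975, n = 140.
324,500 × (1+0.01975)^140 = 324,500 × 15.456813 = 5,015,735.8845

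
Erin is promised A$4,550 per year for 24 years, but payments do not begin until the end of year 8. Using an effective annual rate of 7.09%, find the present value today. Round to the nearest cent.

PV at t=7 (ordinary 24-year annuity): 4550 × a(24|0.0709) = 4550 × 11.379289 = 51,775.7670
PV₀ = 51,775.7670 / (1+0.0709)^7 = 51,775.7670 / 1.615260 = 32,054.1387

A$32,054.14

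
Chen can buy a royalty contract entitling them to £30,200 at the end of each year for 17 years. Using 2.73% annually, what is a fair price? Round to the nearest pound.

Annuity factor a(17|0.0273) = 13.456973; PV = 30200 × 13.456973 = 406,400.5832

£406,401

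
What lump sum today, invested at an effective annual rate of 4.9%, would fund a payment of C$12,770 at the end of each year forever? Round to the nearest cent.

C$260,612.24

PV = C/r = 12770/0.049 = 260,612.2449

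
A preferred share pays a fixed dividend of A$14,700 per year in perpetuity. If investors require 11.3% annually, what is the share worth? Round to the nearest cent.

PV = C/r = 14700/0.113 = 130,088.4956

A$130,088.50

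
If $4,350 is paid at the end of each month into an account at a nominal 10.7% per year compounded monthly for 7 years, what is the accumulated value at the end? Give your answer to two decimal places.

$540,477.43

With 12 periods per year: i = 0.00891667, n = 84.
Accumulation factor s(84|0.00891667) = 124.247686; FV = 4350 × 124.247686 = 540,477.4349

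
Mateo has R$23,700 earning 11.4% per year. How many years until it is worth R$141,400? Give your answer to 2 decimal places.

(1+i)^n = 141400/23700 = 5.96624, so n = ln 5.96624 / ln 1.114 = 16.5447 years

16.54 years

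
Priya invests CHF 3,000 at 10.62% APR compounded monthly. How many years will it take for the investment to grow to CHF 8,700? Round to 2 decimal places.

10.07 years

Periodic rate i = 0.1062/12 = 0.00885.
n = ln(8700/3000) / ln(1+0.00885) = ln(2.90000) / 0.008811 = 120.8379 months
= 120.8379/12 years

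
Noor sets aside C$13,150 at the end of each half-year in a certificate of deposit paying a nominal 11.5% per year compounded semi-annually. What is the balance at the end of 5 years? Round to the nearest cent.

i = 0.115/2 = 0.0575 per half-year; n = 5·2 = 10.
FV = 13150 × [(1+0.0575)^10 − 1] / 0.0575 = 13150 × 13.027064 = 171,305.8927

C$171,305.89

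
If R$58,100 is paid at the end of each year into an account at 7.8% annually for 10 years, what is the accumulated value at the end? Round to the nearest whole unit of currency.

R$833,717

FV = PMT · [(1+i)^n − 1] / i = 58100 · 14.349698 = 833,717.4450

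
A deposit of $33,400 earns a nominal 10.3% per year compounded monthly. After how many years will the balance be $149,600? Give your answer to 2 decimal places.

Periodic rate i = 0.103/12 = 0.00858333.
(1+i)^n = 149600/33400 = 4.47904, so n = ln 4.47904 / ln 1.00858 = 175.4371 months
= 175.4371/12 years

14.62 years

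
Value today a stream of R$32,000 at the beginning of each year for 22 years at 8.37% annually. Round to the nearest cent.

R$343,631.71

Annuity factor a(22|0.0837) × (1+i) = 10.738491; PV = 32000 × 10.738491 = 343,631.7084
(Beginning-of-period payments → annuity-due factor ×(1+i).)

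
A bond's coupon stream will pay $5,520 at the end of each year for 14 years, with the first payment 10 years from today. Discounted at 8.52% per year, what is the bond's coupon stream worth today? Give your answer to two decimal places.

$21,158.87

Value one period before first payment (t=9): 5520 × [1 − (1+0.0852)^(−14)] / 0.0852 = 5520 × 8.000947 = 44,165.2267
PV₀ = 44,165.2267 / (1+0.0852)^9 = 44,165.2267 / 2.087315 = 21,158.8665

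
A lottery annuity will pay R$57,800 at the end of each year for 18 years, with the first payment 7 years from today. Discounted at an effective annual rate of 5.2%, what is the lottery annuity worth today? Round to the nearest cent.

R$490,764.71

PV at t=6 (ordinary 18-year annuity): 57800 × a(18|0.052) = 57800 × 11.509062 = 665,223.7750
Discount back 6 years: 665,223.7750 × (1+0.052)^(−6) = 665,223.7750 × 0.737744 = 490,764.7074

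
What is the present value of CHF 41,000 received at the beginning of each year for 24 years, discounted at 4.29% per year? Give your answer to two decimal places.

PV = PMT · [1 − (1+i)^(−n)] / i × (1+i) = 41000 · 15.439253 = 633,009.3545
(Beginning-of-period payments → annuity-due factor ×(1+i).)

CHF 633,009.35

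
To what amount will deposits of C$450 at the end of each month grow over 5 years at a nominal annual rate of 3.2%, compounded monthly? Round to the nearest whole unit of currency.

i = 0.032/12 = 0.00266667 per month; n = 5·12 = 60.
Accumulation factor s(60|0.00266667) = 64.972872; FV = 450 × 64.972872 = 29,237.7925

C$29,238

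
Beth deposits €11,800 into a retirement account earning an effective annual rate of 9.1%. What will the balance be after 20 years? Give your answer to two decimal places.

€67,356.11

FV = PV·(1+i)^n = 11,800 × 5.708145 = 67,356.1133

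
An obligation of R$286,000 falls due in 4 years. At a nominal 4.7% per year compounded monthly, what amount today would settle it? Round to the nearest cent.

With 12 periods per year: i = 0.00391667, n = 48.
Discount factor = (1+0.00391667)^(−48) = 0.828919; PV = 286,000 × 0.828919 = 237,070.8446

R$237,070.84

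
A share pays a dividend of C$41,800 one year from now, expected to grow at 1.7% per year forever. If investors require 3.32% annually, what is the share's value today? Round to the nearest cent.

PV = PMT / (i − g) = 41800 / (0.0332 − 0.017) = 41800 / 0.016200 = 2,580,246.9136

C$2,580,246.91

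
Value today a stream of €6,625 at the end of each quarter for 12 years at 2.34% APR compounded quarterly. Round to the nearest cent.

Periodic rate i = 0.0234/4 = 0.00585; n = 12 × 4 = 48 periods.
PV = PMT · [1 − (1+i)^(−n)] / i = 6625 · 41.744024 = 276,554.1590

€276,554.16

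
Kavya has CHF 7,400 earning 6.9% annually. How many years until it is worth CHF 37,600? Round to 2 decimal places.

24.36 years

(1+i)^n = 37600/7400 = 5.08108, so n = ln 5.08108 / ln 1.069 = 24.3620 years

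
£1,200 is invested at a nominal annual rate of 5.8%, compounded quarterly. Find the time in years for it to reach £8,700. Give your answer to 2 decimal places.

Periodic rate i = 0.058/4 = 0.0145.
(1+i)^n = 8700/1200 = 7.25000, so n = ln 7.25000 / ln 1.0145 = 137.6089 quarters
= 137.6089/4 years

34.40 years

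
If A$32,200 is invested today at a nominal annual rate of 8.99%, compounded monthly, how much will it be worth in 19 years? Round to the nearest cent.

A$176,566.92

i = 0.0899/12 = 0.00749167 per month; n = 19·12 = 228.
FV = 32,200 × (1 + 0.00749167)^228 = 176,566.9230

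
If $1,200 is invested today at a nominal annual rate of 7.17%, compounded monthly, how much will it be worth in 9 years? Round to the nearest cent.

With 12 periods per year: i = 0.005975, n = 108.
1,200 × (1+0.005975)^108 = 1,200 × 1.902901 = 2,283.4818

$2,283.48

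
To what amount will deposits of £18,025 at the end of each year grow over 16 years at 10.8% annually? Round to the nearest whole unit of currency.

FV = PMT · [(1+i)^n − 1] / i = 18025 · 38.517029 = 694,269.4565

£694,269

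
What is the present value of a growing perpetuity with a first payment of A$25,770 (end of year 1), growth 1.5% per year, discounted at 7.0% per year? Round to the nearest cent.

PV = D₁/(r − g) = 25770/(0.07 − 0.015) = 468,545.4545

A$468,545.45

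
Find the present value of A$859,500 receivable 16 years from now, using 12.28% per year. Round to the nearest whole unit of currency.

A$134,712

PV = FV·(1+i)^(−n) = 859,500 × 0.156733 = 134,712.3517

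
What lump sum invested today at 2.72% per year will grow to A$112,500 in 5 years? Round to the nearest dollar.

PV = 112,500 / (1 + 0.0272)^5 = 112,500 / 1.143602 = 98,373.3518

A$98,373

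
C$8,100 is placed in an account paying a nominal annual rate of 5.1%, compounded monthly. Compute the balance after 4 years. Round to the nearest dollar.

C$9,929

i = 0.051/12 = 0.00425 per month; n = 4·12 = 48.
8,100 × (1+0.00425)^48 = 8,100 × 1.225768 = 9,928.7222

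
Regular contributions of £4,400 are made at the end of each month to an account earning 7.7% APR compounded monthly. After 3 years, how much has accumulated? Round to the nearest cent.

£177,551.89

i = 0.077/12 = 0.00641667 per month; n = 3·12 = 36.
FV = PMT · [(1+i)^n − 1] / i = 4400 · 40.352703 = 177,551.8933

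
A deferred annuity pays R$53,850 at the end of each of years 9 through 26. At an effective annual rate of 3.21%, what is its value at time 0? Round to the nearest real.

PV at t=8 (ordinary 18-year annuity): 53850 × a(18|0.0321) = 53850 × 13.512470 = 727,646.5091
Discount back 8 years: 727,646.5091 × (1+0.0321)^(−8) = 727,646.5091 × 0.776651 = 565,127.2195

R$565,127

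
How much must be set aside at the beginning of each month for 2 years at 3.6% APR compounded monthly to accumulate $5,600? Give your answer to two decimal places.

$224.71

i = 0.036/12 = 0.003 per month; n = 2·12 = 24.
FV-annuity factor × (1+i) = 24.921046; PMT = 5600 / 24.921046 = 224.7097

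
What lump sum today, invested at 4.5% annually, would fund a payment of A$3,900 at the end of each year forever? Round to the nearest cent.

PV = C/r = 3900/0.045 = 86,666.6667

A$86,666.67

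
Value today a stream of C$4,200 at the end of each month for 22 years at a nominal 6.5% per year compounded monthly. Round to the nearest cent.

C$589,110.72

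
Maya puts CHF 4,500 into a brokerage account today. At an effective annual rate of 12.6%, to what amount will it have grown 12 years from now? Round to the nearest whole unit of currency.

CHF 18,693

4,500 × (1+0.126)^12 = 4,500 × 4.153944 = 18,692.7501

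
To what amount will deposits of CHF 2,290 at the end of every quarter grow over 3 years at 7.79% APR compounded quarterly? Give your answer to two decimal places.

i = 0.0779/4 = 0.019475 per quarter; n = 3·4 = 12.
FV = 2290 × [(1+0.019475)^12 − 1] / 0.019475 = 2290 × 13.372563 = 30,623.1703

CHF 30,623.17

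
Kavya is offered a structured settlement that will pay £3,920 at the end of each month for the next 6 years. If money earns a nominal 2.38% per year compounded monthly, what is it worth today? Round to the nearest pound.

£262,772

With 12 periods per year: i = 0.00198333, n = 72.
PV = PMT · [1 − (1+i)^(−n)] / i = 3920 · 67.033589 = 262,771.6674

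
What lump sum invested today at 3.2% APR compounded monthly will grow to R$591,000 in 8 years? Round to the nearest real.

R$457,674

Periodic rate i = 0.032/12 = 0.00266667; n = 8 × 12 = 96 periods.
PV = FV·(1+i)^(−n) = 591,000 × 0.774406 = 457,673.8192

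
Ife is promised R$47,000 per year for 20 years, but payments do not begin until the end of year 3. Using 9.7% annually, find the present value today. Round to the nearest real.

R$339,427

Value one period before first payment (t=2): 47000 × [1 − (1+0.097)^(−20)] / 0.097 = 47000 × 8.690842 = 408,469.5582
PV₀ = 408,469.5582 / (1+0.097)^2 = 408,469.5582 / 1.203409 = 339,427.0429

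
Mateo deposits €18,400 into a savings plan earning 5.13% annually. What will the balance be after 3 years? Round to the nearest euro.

18,400 × (1+0.0513)^3 = 18,400 × 1.161930 = 21,379.5134

€21,380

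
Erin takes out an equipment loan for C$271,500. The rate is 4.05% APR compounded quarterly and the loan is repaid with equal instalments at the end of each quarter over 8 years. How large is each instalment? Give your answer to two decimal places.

With 4 periods per year: i = 0.010125, n = 32.
PMT = 271500 / ( [1 − (1+0.010125)^(−32)] / 0.010125 ) = 271500 / 27.216833 = 9,975.4443

C$9,975.44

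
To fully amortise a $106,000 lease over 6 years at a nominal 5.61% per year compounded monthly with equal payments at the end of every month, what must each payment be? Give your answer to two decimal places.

$1,737.28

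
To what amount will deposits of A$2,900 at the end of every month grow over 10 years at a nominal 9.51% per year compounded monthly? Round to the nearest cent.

A$577,662.61

Periodic rate i = 0.0951/12 = 0.007925; n = 10 × 12 = 120 periods.
FV = 2900 × [(1+0.007925)^120 − 1] / 0.007925 = 2900 × 199.194003 = 577,662.6095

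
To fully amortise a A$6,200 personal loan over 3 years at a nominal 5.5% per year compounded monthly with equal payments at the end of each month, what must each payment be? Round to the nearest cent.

i = 0.055/12 = 0.00458333 per month; n = 3·12 = 36.
PMT = 6200 / ( [1 − (1+0.00458333)^(−36)] / 0.00458333 ) = 6200 / 33.117077 = 187.2146

A$187.21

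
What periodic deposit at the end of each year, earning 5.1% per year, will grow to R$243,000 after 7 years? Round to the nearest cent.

R$29,754.54

FV-annuity factor = 8.166822; PMT = 243000 / 8.166822 = 29,754.5351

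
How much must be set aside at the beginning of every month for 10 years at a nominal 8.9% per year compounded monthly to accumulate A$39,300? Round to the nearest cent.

A$202.73

With 12 periods per year: i = 0.00741667, n = 120.
PMT = 39300 / ( [(1+0.00741667)^120 − 1] / 0.00741667 × (1+i) ) = 39300 / 193.851237 = 202.7328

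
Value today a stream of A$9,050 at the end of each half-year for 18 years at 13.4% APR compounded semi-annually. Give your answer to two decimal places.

i = 0.134/2 = 0.067 per half-year; n = 18·2 = 36.
PV = 9050 × [1 − (1+0.067)^(−36)] / 0.067 = 9050 × 13.479913 = 121,993.2133

A$121,993.21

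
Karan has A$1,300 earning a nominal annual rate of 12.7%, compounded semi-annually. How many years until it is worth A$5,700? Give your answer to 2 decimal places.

Periodic rate i = 0.127/2 = 0.0635.
(1+i)^n = 5700/1300 = 4.38462, so n = ln 4.38462 / ln 1.0635 = 24.0087 half-years
= 24.0087/2 years

12.00 years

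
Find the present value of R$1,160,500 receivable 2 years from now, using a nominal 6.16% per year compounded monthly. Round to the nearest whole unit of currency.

R$1,026,306

i = 0.0616/12 = 0.00513333 per month; n = 2·12 = 24.
Discount factor = (1+0.00513333)^(−24) = 0.884365; PV = 1,160,500 × 0.884365 = 1,026,306.1377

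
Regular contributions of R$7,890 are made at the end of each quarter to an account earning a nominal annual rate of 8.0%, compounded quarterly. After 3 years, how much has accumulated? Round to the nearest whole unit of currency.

With 4 periods per year: i = 0.02, n = 12.
FV = 7890 × [(1+0.02)^12 − 1] / 0.02 = 7890 × 13.412090 = 105,821.3880

R$105,821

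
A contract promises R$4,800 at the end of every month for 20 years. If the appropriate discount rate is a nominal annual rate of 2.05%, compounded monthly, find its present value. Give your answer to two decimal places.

i = 0.0205/12 = 0.00170833 per month; n = 20·12 = 240.
PV = 4800 × [1 − (1+0.00170833)^(−240)] / 0.00170833 = 4800 × 196.751741 = 944,408.3574

R$944,408.36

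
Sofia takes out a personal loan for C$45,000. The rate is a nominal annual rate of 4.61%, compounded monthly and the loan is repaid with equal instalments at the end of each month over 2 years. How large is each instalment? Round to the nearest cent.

C$1,966.36

With 12 periods per year: i = 0.00384167, n = 24.
Annuity-PV factor = 22.884898; PMT = 45000 / 22.884898 = 1,966.3623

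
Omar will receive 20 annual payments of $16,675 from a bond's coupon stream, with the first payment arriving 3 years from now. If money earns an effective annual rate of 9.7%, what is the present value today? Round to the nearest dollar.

Value one period before first payment (t=2): 16675 × [1 − (1+0.097)^(−20)] / 0.097 = 16675 × 8.690842 = 144,919.7848
PV₀ = 144,919.7848 / (1+0.097)^2 = 144,919.7848 / 1.203409 = 120,424.3817

$120,424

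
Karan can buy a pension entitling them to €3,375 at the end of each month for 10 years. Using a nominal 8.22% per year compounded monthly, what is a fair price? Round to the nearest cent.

€275,525.51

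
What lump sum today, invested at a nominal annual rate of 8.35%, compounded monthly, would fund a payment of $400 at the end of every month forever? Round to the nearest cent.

Periodic rate i = 0.0835/12 = 0.00695833.
PV = PMT / i = 400 / 0.00695833 = 57,485.0299

$57,485.03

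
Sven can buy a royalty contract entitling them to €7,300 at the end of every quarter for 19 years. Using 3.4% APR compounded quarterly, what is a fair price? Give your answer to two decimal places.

€407,450.78

With 4 periods per year: i = 0.0085, n = 76.
PV = 7300 × [1 − (1+0.0085)^(−76)] / 0.0085 = 7300 × 55.815175 = 407,450.7751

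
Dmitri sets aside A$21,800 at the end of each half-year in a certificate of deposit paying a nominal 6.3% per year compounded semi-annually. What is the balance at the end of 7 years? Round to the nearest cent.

i = 0.063/2 = 0.0315 per half-year; n = 7·2 = 14.
FV = 21800 × [(1+0.0315)^14 − 1] / 0.0315 = 21800 × 17.261034 = 376,290.5369

A$376,290.54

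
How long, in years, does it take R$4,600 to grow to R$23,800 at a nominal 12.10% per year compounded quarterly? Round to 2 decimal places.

13.79 years

Periodic rate i = 0.121/4 = 0.03025.
(1+i)^n = 23800/4600 = 5.17391, so n = ln 5.17391 / ln 1.03025 = 55.1526 quarters
= 55.1526/4 years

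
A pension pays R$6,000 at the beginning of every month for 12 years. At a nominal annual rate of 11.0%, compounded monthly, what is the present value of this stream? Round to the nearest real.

With 12 periods per year: i = 0.00916667, n = 144.
Annuity factor a(144|0.00916667) × (1+i) = 80.504363; PV = 6000 × 80.504363 = 483,026.1750
(annuity-due: payments at period start, so ×(1+i).)

R$483,026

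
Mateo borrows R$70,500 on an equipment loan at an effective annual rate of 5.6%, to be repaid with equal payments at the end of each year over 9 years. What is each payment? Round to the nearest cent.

R$10,185.37

Annuity-PV factor = 6.921692; PMT = 70500 / 6.921692 = 10,185.3715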